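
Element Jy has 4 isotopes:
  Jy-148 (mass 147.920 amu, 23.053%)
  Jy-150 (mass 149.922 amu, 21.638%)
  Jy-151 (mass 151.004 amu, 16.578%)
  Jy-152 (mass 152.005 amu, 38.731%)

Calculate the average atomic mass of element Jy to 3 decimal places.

150.447 amu

Weight each isotope mass by its fractional abundance: 0.23053 × 147.920 + 0.21638 × 149.922 + 0.16578 × 151.004 + 0.38731 × 152.005
= 34.1000 + 32.4401 + 25.0334 + 58.8731 = 150.4466 amu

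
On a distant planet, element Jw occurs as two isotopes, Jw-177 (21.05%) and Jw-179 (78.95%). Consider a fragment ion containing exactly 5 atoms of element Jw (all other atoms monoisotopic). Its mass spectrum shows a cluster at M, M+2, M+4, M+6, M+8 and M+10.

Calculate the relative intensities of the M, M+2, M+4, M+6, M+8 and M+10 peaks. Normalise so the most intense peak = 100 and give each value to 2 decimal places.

Each Jw atom is independently Jw-177 (p = 0.2105) or Jw-179 (q = 0.7895); the cluster is the binomial expansion (p + q)^5.
P(M) = 0.2105^5 = 0.000413
P(M+2) = 5 × 0.2105^4 × 0.7895^1 = 0.007751
P(M+4) = 10 × 0.2105^3 × 0.7895^2 = 0.058138
P(M+6) = 10 × 0.2105^2 × 0.7895^3 = 0.218052
P(M+8) = 5 × 0.2105^1 × 0.7895^4 = 0.408913
P(M+10) = 0.7895^5 = 0.306733
The M+8 peak is largest (0.408913); scaling to 100 gives 0.10 : 1.90 : 14.22 : 53.32 : 100.00 : 75.01.

0.10 : 1.90 : 14.22 : 53.32 : 100.00 : 75.01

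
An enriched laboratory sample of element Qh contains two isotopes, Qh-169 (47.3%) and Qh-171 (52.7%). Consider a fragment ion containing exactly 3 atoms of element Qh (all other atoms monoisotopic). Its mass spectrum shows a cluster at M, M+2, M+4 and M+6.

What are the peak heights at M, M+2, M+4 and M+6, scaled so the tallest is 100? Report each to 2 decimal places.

Expanding (0.473 + 0.527)^3:
P(M) = 0.473^3 = 0.105824
P(M+2) = 3 × 0.473^2 × 0.527^1 = 0.353716
P(M+4) = 3 × 0.473^1 × 0.527^2 = 0.394097
P(M+6) = 0.527^3 = 0.146363
The M+4 peak is largest (0.394097); scaling to 100 gives 26.85 : 89.75 : 100.00 : 37.14.

26.85 : 89.75 : 100.00 : 37.14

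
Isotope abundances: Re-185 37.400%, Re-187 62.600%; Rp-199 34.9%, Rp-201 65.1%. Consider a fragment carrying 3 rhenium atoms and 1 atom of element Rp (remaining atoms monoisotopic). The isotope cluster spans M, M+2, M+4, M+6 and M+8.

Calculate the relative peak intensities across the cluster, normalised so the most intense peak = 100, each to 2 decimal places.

Rhenium pattern (n=3): 0.05231362 : 0.26268713 : 0.43968487 : 0.24531438
Element Rp pattern (n=1): 0.3490 : 0.6510
Convolve the two distributions (both contribute in 2-u steps):
  M: 0.05231362×0.3490 = 0.018257
  M+2: 0.05231362×0.6510 + 0.26268713×0.3490 = 0.125734
  M+4: 0.26268713×0.6510 + 0.43968487×0.3490 = 0.324459
  M+6: 0.43968487×0.6510 + 0.24531438×0.3490 = 0.371850
  M+8: 0.24531438×0.6510 = 0.159700
Scale to base peak (0.371850) = 100: 4.91 : 33.81 : 87.26 : 100.00 : 42.95

4.91 : 33.81 : 87.26 : 100.00 : 42.95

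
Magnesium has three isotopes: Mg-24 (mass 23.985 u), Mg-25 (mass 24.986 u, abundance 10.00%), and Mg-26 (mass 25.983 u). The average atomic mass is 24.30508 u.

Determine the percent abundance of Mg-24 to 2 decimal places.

78.99%

The remaining 90.00% is split between Mg-24 (fraction x) and Mg-26 (fraction 0.9000 − x).
Substituting: 23.985x + 25.983(0.9000 − x) = 21.80648
(23.985 − 25.983)x = -1.57822  ⇒  x = 0.78990, y = 0.11010
Mg-24: 78.99%, Mg-26: 11.01%.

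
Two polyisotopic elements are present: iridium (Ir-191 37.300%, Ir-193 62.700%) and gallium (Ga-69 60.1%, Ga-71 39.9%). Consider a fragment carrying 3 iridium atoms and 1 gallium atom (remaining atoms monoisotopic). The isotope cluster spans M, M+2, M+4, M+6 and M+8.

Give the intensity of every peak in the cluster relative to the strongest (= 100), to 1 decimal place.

Iridium pattern (n=3): 0.05189512 : 0.26170165 : 0.43991135 : 0.24649188
Gallium pattern (n=1): 0.6010 : 0.3990
Convolve the two distributions (both contribute in 2-u steps):
  M: 0.05189512×0.6010 = 0.031189
  M+2: 0.05189512×0.3990 + 0.26170165×0.6010 = 0.177989
  M+4: 0.26170165×0.3990 + 0.43991135×0.6010 = 0.368806
  M+6: 0.43991135×0.3990 + 0.24649188×0.6010 = 0.323666
  M+8: 0.24649188×0.3990 = 0.098350
Scale to base peak (0.368806) = 100: 8.5 : 48.3 : 100.0 : 87.8 : 26.7

8.5 : 48.3 : 100.0 : 87.8 : 26.7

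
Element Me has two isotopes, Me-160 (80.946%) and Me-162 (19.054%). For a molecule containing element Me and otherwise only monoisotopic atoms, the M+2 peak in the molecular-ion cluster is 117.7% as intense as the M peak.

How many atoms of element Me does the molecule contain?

The M+2/M ratio from n Me atoms is n · q/p = n · 0.19054/0.80946.
n = 1.177 × 0.80946/0.19054 = 5.00 ≈ 5

5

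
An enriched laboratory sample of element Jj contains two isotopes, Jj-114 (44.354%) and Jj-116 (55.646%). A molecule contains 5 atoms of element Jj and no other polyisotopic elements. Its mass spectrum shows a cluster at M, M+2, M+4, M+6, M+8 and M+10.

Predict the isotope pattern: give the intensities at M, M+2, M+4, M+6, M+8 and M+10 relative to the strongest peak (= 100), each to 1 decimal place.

5.1 : 31.8 : 79.7 : 100.0 : 62.7 : 15.7

The 5 Jj atoms are independent, so intensities follow the terms of (0.44354 + 0.55646)^5.
P(M) = 0.44354^5 = 0.017166
P(M+2) = 5 × 0.44354^4 × 0.55646^1 = 0.107680
P(M+4) = 10 × 0.44354^3 × 0.55646^2 = 0.270188
P(M+6) = 10 × 0.44354^2 × 0.55646^3 = 0.338975
P(M+8) = 5 × 0.44354^1 × 0.55646^4 = 0.212637
P(M+10) = 0.55646^5 = 0.053354
The M+6 peak is largest (0.338975); scaling to 100 gives 5.1 : 31.8 : 79.7 : 100.0 : 62.7 : 15.7.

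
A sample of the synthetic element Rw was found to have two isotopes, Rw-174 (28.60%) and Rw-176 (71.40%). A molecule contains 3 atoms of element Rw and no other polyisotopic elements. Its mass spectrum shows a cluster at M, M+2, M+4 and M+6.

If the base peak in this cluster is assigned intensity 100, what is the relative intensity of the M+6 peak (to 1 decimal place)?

83.2

(0.2860 + 0.7140)^3 gives M 0.0234, M+2 0.1752, M+4 0.4374, M+6 0.3640; the largest is M+4.
P(M+4) = C(3,2) × 0.2860^1 × 0.7140^2 = 3 × 0.2860 × 0.509796 = 0.437405 (base)
P(M+6) = C(3,3) × 0.2860^0 × 0.7140^3 = 1 × 1.0000 × 0.36399434 = 0.363994
Relative intensity = 0.363994 / 0.437405 × 100 = 83.2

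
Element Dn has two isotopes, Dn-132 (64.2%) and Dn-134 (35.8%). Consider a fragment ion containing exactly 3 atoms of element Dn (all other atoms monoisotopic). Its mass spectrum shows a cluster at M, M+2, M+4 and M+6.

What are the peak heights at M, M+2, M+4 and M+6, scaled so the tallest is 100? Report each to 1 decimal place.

59.8 : 100.0 : 55.8 : 10.4

Expanding (0.642 + 0.358)^3:
P(M) = 0.642^3 = 0.264609
P(M+2) = 3 × 0.642^2 × 0.358^1 = 0.442664
P(M+4) = 3 × 0.642^1 × 0.358^2 = 0.246844
P(M+6) = 0.358^3 = 0.045883
The M+2 peak is largest (0.442664); scaling to 100 gives 59.8 : 100.0 : 55.8 : 10.4.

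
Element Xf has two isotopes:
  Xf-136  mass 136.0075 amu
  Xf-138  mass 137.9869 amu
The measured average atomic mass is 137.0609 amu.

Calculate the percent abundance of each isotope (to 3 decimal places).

Let x be the fractional abundance of Xf-136; then Xf-138 has abundance 1 − x.
136.0075·x + 137.9869·(1 − x) = 137.0609
(136.0075 − 137.9869)·x = 137.0609 − 137.9869
x = -0.9260 / -1.9794 = 0.46782 → 46.782% Xf-136, 53.218% Xf-138.

Xf-136: 46.782%, Xf-138: 53.218%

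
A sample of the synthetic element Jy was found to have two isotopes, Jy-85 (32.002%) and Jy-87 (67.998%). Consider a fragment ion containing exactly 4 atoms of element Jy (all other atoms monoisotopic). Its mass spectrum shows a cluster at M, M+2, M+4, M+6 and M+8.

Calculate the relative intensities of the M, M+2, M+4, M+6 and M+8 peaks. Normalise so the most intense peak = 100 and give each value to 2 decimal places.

2.61 : 22.15 : 70.59 : 100.00 : 53.12

Each Jy atom is independently Jy-85 (p = 0.32002) or Jy-87 (q = 0.67998); the cluster is the binomial expansion (p + q)^4.
P(M) = 0.32002^4 = 0.010488
P(M+2) = 4 × 0.32002^3 × 0.67998^1 = 0.089143
P(M+4) = 6 × 0.32002^2 × 0.67998^2 = 0.284117
P(M+6) = 4 × 0.32002^1 × 0.67998^3 = 0.402463
P(M+8) = 0.67998^4 = 0.213789
The M+6 peak is largest (0.402463); scaling to 100 gives 2.61 : 22.15 : 70.59 : 100.00 : 53.12.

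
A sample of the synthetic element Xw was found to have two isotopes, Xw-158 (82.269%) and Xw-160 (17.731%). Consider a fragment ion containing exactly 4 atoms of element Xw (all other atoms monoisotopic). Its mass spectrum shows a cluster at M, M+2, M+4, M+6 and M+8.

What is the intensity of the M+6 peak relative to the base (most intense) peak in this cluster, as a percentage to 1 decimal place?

Term probabilities: M 0.4581, M+2 0.3949, M+4 0.1277, M+6 0.0183, M+8 0.0010. Base peak = M.
P(M) = C(4,0) × 0.82269^4 × 0.17731^0 = 1 × 0.45808374 × 1.0000 = 0.458084 (base)
P(M+6) = C(4,3) × 0.82269^1 × 0.17731^3 = 4 × 0.82269 × 0.00557442 = 0.018344
Relative intensity = 0.018344 / 0.458084 × 100 = 4.0

4.0%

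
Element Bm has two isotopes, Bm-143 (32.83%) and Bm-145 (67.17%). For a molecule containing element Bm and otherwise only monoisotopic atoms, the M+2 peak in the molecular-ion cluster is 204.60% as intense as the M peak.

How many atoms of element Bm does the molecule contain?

1

For n independent Bm atoms, I(M+2)/I(M) = n · (abundance Bm-145) / (abundance Bm-143) = n · 0.6717/0.3283.
n = 2.0460 × 0.3283/0.6717 = 1.00 ≈ 1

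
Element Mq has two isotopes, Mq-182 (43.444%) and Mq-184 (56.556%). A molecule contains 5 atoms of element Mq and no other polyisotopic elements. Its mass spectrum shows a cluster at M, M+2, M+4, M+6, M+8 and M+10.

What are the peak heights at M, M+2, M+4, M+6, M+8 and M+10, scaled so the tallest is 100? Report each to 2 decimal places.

The 5 Mq atoms are independent, so intensities follow the terms of (0.43444 + 0.56556)^5.
P(M) = 0.43444^5 = 0.015476
P(M+2) = 5 × 0.43444^4 × 0.56556^1 = 0.100732
P(M+4) = 10 × 0.43444^3 × 0.56556^2 = 0.262269
P(M+6) = 10 × 0.43444^2 × 0.56556^3 = 0.341425
P(M+8) = 5 × 0.43444^1 × 0.56556^4 = 0.222236
P(M+10) = 0.56556^5 = 0.057862
The M+6 peak is largest (0.341425); scaling to 100 gives 4.53 : 29.50 : 76.82 : 100.00 : 65.09 : 16.95.

4.53 : 29.50 : 76.82 : 100.00 : 65.09 : 16.95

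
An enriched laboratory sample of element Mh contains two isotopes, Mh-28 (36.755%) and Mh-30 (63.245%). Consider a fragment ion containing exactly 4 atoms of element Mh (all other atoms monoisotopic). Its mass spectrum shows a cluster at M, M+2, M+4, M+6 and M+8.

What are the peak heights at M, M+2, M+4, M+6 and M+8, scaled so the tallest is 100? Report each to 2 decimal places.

Each Mh atom is independently Mh-28 (p = 0.36755) or Mh-30 (q = 0.63245); the cluster is the binomial expansion (p + q)^4.
P(M) = 0.36755^4 = 0.018250
P(M+2) = 4 × 0.36755^3 × 0.63245^1 = 0.125613
P(M+4) = 6 × 0.36755^2 × 0.63245^2 = 0.324218
P(M+6) = 4 × 0.36755^1 × 0.63245^3 = 0.371925
P(M+8) = 0.63245^4 = 0.159994
The M+6 peak is largest (0.371925); scaling to 100 gives 4.91 : 33.77 : 87.17 : 100.00 : 43.02.

4.91 : 33.77 : 87.17 : 100.00 : 43.02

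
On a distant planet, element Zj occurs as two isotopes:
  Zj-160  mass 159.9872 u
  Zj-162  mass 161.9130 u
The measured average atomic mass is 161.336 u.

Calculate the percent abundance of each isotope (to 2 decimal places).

Zj-160: 29.96%, Zj-162: 70.04%

With x = fraction of Zj-160 (so Zj-162 is 1 − x):
159.9872·x + 161.9130·(1 − x) = 161.336
(159.9872 − 161.9130)·x = 161.336 − 161.9130
x = -0.5770 / -1.9258 = 0.29962 → 29.96% Zj-160, 70.04% Zj-162.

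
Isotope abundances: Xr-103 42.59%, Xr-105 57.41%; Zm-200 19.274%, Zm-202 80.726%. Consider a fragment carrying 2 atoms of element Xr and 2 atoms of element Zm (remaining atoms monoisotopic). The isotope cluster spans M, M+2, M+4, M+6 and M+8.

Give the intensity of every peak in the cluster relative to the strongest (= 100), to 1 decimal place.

1.6 : 17.7 : 67.1 : 100.0 : 51.0

Element Xr pattern (n=2): 0.18139081 : 0.48901838 : 0.32959081
Element Zm pattern (n=2): 0.03714871 : 0.31118258 : 0.65166871
Convolve the two distributions (both contribute in 2-u steps):
  M: 0.18139081×0.03714871 = 0.006738
  M+2: 0.18139081×0.31118258 + 0.48901838×0.03714871 = 0.074612
  M+4: 0.18139081×0.65166871 + 0.48901838×0.31118258 + 0.32959081×0.03714871 = 0.282625
  M+6: 0.48901838×0.65166871 + 0.32959081×0.31118258 = 0.421241
  M+8: 0.32959081×0.65166871 = 0.214784
Scale to base peak (0.421241) = 100: 1.6 : 17.7 : 67.1 : 100.0 : 51.0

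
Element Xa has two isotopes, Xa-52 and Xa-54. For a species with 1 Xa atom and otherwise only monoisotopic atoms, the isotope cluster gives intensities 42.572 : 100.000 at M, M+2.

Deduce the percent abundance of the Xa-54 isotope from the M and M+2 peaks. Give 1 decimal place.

70.1%

Write p for the Xa-52 fraction. I(M+2)/I(M) = [C(1,1)·p^0·(1−p)] / p^1 = 1·(1−p)/p = 100.000/42.572 = 2.3490
(1−p)/p = 2.3490/1 = 2.3490  ⇒  p = 1/(1 + 2.3490) = 0.2986
Xa-52: 29.9%, Xa-54: 70.1%.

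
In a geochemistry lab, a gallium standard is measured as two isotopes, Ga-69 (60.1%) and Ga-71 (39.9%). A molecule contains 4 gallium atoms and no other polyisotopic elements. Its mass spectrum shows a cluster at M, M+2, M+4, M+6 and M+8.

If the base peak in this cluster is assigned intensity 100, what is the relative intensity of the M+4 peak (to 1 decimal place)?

Binomial terms of (0.601 + 0.399)^4: M 0.1305, M+2 0.3465, M+4 0.3450, M+6 0.1527, M+8 0.0253 → M+2 is the base peak.
P(M+2) = C(4,1) × 0.601^3 × 0.399^1 = 4 × 0.2170818 × 0.3990 = 0.346463 (base)
P(M+4) = C(4,2) × 0.601^2 × 0.399^2 = 6 × 0.361201 × 0.159201 = 0.345021
Relative intensity = 0.345021 / 0.346463 × 100 = 99.6

99.6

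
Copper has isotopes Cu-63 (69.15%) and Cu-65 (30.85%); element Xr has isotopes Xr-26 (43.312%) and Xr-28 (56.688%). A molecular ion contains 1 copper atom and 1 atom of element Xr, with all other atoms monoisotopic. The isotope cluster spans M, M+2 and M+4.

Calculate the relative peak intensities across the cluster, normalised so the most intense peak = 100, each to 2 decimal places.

Copper pattern (n=1): 0.6915 : 0.3085
Element Xr pattern (n=1): 0.43312 : 0.56688
Convolve the two distributions (both contribute in 2-u steps):
  M: 0.6915×0.43312 = 0.299502
  M+2: 0.6915×0.56688 + 0.3085×0.43312 = 0.525615
  M+4: 0.3085×0.56688 = 0.174882
Scale to base peak (0.525615) = 100: 56.98 : 100.00 : 33.27

56.98 : 100.00 : 33.27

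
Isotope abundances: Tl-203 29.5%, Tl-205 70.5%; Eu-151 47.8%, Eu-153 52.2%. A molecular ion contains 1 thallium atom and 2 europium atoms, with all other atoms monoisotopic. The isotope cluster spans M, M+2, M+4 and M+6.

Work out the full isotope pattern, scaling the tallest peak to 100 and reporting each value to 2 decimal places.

15.60 : 71.33 : 100.00 : 44.45

Thallium pattern (n=1): 0.2950 : 0.7050
Europium pattern (n=2): 0.228484 : 0.499032 : 0.272484
Convolve the two distributions (both contribute in 2-u steps):
  M: 0.2950×0.228484 = 0.067403
  M+2: 0.2950×0.499032 + 0.7050×0.228484 = 0.308296
  M+4: 0.2950×0.272484 + 0.7050×0.499032 = 0.432200
  M+6: 0.7050×0.272484 = 0.192101
Scale to base peak (0.432200) = 100: 15.60 : 71.33 : 100.00 : 44.45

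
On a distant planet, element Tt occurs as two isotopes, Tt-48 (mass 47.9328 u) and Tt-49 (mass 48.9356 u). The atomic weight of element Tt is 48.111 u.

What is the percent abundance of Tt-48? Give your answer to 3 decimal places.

Let x be the fractional abundance of Tt-48; then Tt-49 has abundance 1 − x.
47.9328·x + 48.9356·(1 − x) = 48.111
(47.9328 − 48.9356)·x = 48.111 − 48.9356
x = -0.8246 / -1.0028 = 0.82230 → 82.230% Tt-48, 17.770% Tt-49.

82.230%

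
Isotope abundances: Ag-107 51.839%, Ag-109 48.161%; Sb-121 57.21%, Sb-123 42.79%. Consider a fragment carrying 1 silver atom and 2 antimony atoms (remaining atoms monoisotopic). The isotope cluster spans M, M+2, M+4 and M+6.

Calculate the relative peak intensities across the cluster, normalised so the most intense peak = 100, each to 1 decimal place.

41.2 : 100.0 : 80.4 : 21.4

Silver pattern (n=1): 0.51839 : 0.48161
Antimony pattern (n=2): 0.32729841 : 0.48960318 : 0.18309841
Convolve the two distributions (both contribute in 2-u steps):
  M: 0.51839×0.32729841 = 0.169668
  M+2: 0.51839×0.48960318 + 0.48161×0.32729841 = 0.411436
  M+4: 0.51839×0.18309841 + 0.48161×0.48960318 = 0.330714
  M+6: 0.48161×0.18309841 = 0.088182
Scale to base peak (0.411436) = 100: 41.2 : 100.0 : 80.4 : 21.4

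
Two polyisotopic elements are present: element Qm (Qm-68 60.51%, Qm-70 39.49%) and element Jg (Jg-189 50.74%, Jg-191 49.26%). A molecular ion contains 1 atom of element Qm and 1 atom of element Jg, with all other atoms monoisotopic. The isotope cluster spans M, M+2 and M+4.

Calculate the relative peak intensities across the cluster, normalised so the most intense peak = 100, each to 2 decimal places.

61.60 : 100.00 : 39.03

Element Qm pattern (n=1): 0.6051 : 0.3949
Element Jg pattern (n=1): 0.5074 : 0.4926
Convolve the two distributions (both contribute in 2-u steps):
  M: 0.6051×0.5074 = 0.307028
  M+2: 0.6051×0.4926 + 0.3949×0.5074 = 0.498445
  M+4: 0.3949×0.4926 = 0.194528
Scale to base peak (0.498445) = 100: 61.60 : 100.00 : 39.03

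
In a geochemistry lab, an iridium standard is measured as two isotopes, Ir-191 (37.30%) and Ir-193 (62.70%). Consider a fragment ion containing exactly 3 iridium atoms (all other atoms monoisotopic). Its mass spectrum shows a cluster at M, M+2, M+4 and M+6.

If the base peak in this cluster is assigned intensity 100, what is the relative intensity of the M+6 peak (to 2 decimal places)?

Term probabilities: M 0.0519, M+2 0.2617, M+4 0.4399, M+6 0.2465. Base peak = M+4.
P(M+4) = C(3,2) × 0.3730^1 × 0.6270^2 = 3 × 0.3730 × 0.393129 = 0.439911 (base)
P(M+6) = C(3,3) × 0.3730^0 × 0.6270^3 = 1 × 1.0000 × 0.24649188 = 0.246492
Relative intensity = 0.246492 / 0.439911 × 100 = 56.03

56.03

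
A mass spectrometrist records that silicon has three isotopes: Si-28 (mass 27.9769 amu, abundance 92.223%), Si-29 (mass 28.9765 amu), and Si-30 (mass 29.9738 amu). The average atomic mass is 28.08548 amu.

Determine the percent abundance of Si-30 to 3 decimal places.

The remaining 7.777% is split between Si-29 (fraction x) and Si-30 (fraction 0.07777 − x).
Substituting: 28.9765x + 29.9738(0.07777 − x) = 2.284343513
(28.9765 − 29.9738)x = -0.046718913  ⇒  x = 0.04685, y = 0.03092
Si-29: 4.685%, Si-30: 3.092%.

3.092%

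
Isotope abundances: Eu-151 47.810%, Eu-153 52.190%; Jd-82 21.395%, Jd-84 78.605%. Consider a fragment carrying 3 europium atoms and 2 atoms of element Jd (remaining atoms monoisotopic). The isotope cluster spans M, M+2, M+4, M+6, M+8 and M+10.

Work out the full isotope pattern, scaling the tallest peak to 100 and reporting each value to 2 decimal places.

1.39 : 14.80 : 57.31 : 100.00 : 80.55 : 24.46

Europium pattern (n=3): 0.10928391 : 0.3578871 : 0.39067407 : 0.14215492
Element Jd pattern (n=2): 0.0457746 : 0.3363508 : 0.6178746
Convolve the two distributions (both contribute in 2-u steps):
  M: 0.10928391×0.0457746 = 0.005002
  M+2: 0.10928391×0.3363508 + 0.3578871×0.0457746 = 0.053140
  M+4: 0.10928391×0.6178746 + 0.3578871×0.3363508 + 0.39067407×0.0457746 = 0.205782
  M+6: 0.3578871×0.6178746 + 0.39067407×0.3363508 + 0.14215492×0.0457746 = 0.359040
  M+8: 0.39067407×0.6178746 + 0.14215492×0.3363508 = 0.289202
  M+10: 0.14215492×0.6178746 = 0.087834
Scale to base peak (0.359040) = 100: 1.39 : 14.80 : 57.31 : 100.00 : 80.55 : 24.46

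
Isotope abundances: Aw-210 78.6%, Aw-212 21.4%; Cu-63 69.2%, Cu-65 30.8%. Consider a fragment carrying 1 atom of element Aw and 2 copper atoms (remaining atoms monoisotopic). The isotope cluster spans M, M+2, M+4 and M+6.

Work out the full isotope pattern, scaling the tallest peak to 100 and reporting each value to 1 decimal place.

Element Aw pattern (n=1): 0.7860 : 0.2140
Copper pattern (n=2): 0.478864 : 0.426272 : 0.094864
Convolve the two distributions (both contribute in 2-u steps):
  M: 0.7860×0.478864 = 0.376387
  M+2: 0.7860×0.426272 + 0.2140×0.478864 = 0.437527
  M+4: 0.7860×0.094864 + 0.2140×0.426272 = 0.165785
  M+6: 0.2140×0.094864 = 0.020301
Scale to base peak (0.437527) = 100: 86.0 : 100.0 : 37.9 : 4.6

86.0 : 100.0 : 37.9 : 4.6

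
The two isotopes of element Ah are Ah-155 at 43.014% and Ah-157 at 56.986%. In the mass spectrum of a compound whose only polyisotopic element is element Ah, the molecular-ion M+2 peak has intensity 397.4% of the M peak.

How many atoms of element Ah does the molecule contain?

3

With n Ah atoms, P(M+2)/P(M) = C(n,1)·p^(n−1)q / p^n = n·q/p = n · 0.56986/0.43014.
n = 3.974 × 0.43014/0.56986 = 3.00 ≈ 3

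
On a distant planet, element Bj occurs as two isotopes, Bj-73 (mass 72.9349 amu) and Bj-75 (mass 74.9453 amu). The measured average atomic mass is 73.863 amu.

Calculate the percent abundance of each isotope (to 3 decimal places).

Writing the weighted mean with unknown fraction x of Bj-73:
72.9349·x + 74.9453·(1 − x) = 73.863
(72.9349 − 74.9453)·x = 73.863 − 74.9453
x = -1.0823 / -2.0104 = 0.53835 → 53.835% Bj-73, 46.165% Bj-75.

Bj-73: 53.835%, Bj-75: 46.165%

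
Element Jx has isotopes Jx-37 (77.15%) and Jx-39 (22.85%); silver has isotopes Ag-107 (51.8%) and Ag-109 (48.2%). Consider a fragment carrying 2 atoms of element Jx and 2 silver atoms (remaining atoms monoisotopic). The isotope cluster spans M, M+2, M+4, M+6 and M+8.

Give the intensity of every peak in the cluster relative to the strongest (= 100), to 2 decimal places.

40.76 : 100.00 : 83.80 : 27.56 : 3.10

Element Jx pattern (n=2): 0.59521225 : 0.3525755 : 0.05221225
Silver pattern (n=2): 0.268324 : 0.499352 : 0.232324
Convolve the two distributions (both contribute in 2-u steps):
  M: 0.59521225×0.268324 = 0.159710
  M+2: 0.59521225×0.499352 + 0.3525755×0.268324 = 0.391825
  M+4: 0.59521225×0.232324 + 0.3525755×0.499352 + 0.05221225×0.268324 = 0.328351
  M+6: 0.3525755×0.232324 + 0.05221225×0.499352 = 0.107984
  M+8: 0.05221225×0.232324 = 0.012130
Scale to base peak (0.391825) = 100: 40.76 : 100.00 : 83.80 : 27.56 : 3.10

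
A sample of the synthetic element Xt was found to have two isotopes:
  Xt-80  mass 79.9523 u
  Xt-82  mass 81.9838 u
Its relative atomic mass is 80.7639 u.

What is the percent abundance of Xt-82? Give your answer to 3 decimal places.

39.951%

Let x be the fractional abundance of Xt-80; then Xt-82 has abundance 1 − x.
79.9523·x + 81.9838·(1 − x) = 80.7639
(79.9523 − 81.9838)·x = 80.7639 − 81.9838
x = -1.2199 / -2.0315 = 0.60049 → 60.049% Xt-80, 39.951% Xt-82.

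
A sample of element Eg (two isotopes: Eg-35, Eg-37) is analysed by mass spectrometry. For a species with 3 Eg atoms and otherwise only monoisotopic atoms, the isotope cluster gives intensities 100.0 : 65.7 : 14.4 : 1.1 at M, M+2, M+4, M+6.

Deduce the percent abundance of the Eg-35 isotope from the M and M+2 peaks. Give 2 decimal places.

82.03%

If p is the fraction of Eg that is Eg-35, then I(M+2)/I(M) = [C(3,1)·p^2·(1−p)] / p^3 = 3·(1−p)/p = 65.7/100.0 = 0.6570
(1−p)/p = 0.6570/3 = 0.2190  ⇒  p = 1/(1 + 0.2190) = 0.8203
Eg-35: 82.03%, Eg-37: 17.97%.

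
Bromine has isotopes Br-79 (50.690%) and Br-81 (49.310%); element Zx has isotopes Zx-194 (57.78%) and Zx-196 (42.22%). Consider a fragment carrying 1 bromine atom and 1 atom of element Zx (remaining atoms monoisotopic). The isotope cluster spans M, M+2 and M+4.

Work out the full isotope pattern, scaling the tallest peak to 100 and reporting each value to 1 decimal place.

58.7 : 100.0 : 41.7

Bromine pattern (n=1): 0.5069 : 0.4931
Element Zx pattern (n=1): 0.5778 : 0.4222
Convolve the two distributions (both contribute in 2-u steps):
  M: 0.5069×0.5778 = 0.292887
  M+2: 0.5069×0.4222 + 0.4931×0.5778 = 0.498926
  M+4: 0.4931×0.4222 = 0.208187
Scale to base peak (0.498926) = 100: 58.7 : 100.0 : 41.7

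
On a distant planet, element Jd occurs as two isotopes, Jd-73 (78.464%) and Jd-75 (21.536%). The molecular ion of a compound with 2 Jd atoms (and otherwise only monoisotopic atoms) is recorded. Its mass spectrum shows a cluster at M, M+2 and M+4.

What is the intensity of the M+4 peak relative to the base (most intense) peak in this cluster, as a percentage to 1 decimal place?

Binomial terms of (0.78464 + 0.21536)^2: M 0.6157, M+2 0.3380, M+4 0.0464 → M is the base peak.
P(M) = C(2,0) × 0.78464^2 × 0.21536^0 = 1 × 0.61565993 × 1.0000 = 0.615660 (base)
P(M+4) = C(2,2) × 0.78464^0 × 0.21536^2 = 1 × 1.0000 × 0.04637993 = 0.046380
Relative intensity = 0.046380 / 0.615660 × 100 = 7.5

7.5%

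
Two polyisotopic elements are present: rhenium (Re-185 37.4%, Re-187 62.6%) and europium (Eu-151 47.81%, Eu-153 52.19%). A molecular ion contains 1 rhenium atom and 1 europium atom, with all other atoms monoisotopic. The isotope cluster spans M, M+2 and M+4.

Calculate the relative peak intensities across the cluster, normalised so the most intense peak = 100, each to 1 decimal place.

36.2 : 100.0 : 66.1

Rhenium pattern (n=1): 0.3740 : 0.6260
Europium pattern (n=1): 0.4781 : 0.5219
Convolve the two distributions (both contribute in 2-u steps):
  M: 0.3740×0.4781 = 0.178809
  M+2: 0.3740×0.5219 + 0.6260×0.4781 = 0.494481
  M+4: 0.6260×0.5219 = 0.326709
Scale to base peak (0.494481) = 100: 36.2 : 100.0 : 66.1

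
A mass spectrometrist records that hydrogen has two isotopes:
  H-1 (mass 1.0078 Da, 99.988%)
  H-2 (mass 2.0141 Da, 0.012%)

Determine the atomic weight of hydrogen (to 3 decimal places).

1.008 Da

Ar = Σ fᵢ·mᵢ = 0.99988 × 1.0078 + 0.00012 × 2.0141
= 1.00768 + 0.00024 = 1.00792 Da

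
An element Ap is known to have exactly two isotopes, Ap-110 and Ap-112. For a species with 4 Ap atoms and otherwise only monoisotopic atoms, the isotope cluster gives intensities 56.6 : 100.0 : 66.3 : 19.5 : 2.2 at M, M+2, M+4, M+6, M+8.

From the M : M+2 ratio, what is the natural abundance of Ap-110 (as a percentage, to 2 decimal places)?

69.36%

If p is the fraction of Ap that is Ap-110, then I(M+2)/I(M) = [C(4,1)·p^3·(1−p)] / p^4 = 4·(1−p)/p = 100.0/56.6 = 1.7668
(1−p)/p = 1.7668/4 = 0.4417  ⇒  p = 1/(1 + 0.4417) = 0.6936
Ap-110: 69.36%, Ap-112: 30.64%.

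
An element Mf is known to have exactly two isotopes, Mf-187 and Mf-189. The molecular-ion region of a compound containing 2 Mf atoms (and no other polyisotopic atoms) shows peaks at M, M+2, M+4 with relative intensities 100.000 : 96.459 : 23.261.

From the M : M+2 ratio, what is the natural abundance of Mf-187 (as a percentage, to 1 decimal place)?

67.5%

Let p = fractional abundance of Mf-187. I(M+2)/I(M) = [C(2,1)·p^1·(1−p)] / p^2 = 2·(1−p)/p = 96.459/100.000 = 0.9646
(1−p)/p = 0.9646/2 = 0.4823  ⇒  p = 1/(1 + 0.4823) = 0.6746
Mf-187: 67.5%, Mf-189: 32.5%.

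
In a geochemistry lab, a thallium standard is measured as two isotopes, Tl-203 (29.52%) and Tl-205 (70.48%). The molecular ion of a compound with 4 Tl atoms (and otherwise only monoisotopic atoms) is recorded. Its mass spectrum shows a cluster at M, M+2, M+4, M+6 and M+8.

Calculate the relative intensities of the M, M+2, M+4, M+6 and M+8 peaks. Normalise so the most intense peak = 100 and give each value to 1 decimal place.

1.8 : 17.5 : 62.8 : 100.0 : 59.7

Expanding (0.2952 + 0.7048)^4:
P(M) = 0.2952^4 = 0.007594
P(M+2) = 4 × 0.2952^3 × 0.7048^1 = 0.072523
P(M+4) = 6 × 0.2952^2 × 0.7048^2 = 0.259726
P(M+6) = 4 × 0.2952^1 × 0.7048^3 = 0.413403
P(M+8) = 0.7048^4 = 0.246754
The M+6 peak is largest (0.413403); scaling to 100 gives 1.8 : 17.5 : 62.8 : 100.0 : 59.7.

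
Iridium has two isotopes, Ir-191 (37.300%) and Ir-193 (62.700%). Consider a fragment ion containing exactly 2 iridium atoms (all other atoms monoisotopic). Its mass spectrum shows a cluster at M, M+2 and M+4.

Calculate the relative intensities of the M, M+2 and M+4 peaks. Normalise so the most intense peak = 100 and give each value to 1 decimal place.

The 2 Ir atoms are independent, so intensities follow the terms of (0.37300 + 0.62700)^2.
P(M) = 0.37300^2 = 0.139129
P(M+2) = 2 × 0.37300^1 × 0.62700^1 = 0.467742
P(M+4) = 0.62700^2 = 0.393129
The M+2 peak is largest (0.467742); scaling to 100 gives 29.7 : 100.0 : 84.0.

29.7 : 100.0 : 84.0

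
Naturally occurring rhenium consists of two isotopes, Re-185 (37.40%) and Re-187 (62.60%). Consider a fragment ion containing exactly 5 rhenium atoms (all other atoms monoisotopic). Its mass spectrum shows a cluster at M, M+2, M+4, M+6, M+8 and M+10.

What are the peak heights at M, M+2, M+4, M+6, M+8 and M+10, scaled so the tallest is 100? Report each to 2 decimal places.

The 5 Re atoms are independent, so intensities follow the terms of (0.3740 + 0.6260)^5.
P(M) = 0.3740^5 = 0.007317
P(M+2) = 5 × 0.3740^4 × 0.6260^1 = 0.061239
P(M+4) = 10 × 0.3740^3 × 0.6260^2 = 0.205005
P(M+6) = 10 × 0.3740^2 × 0.6260^3 = 0.343136
P(M+8) = 5 × 0.3740^1 × 0.6260^4 = 0.287170
P(M+10) = 0.6260^5 = 0.096133
The M+6 peak is largest (0.343136); scaling to 100 gives 2.13 : 17.85 : 59.74 : 100.00 : 83.69 : 28.02.

2.13 : 17.85 : 59.74 : 100.00 : 83.69 : 28.02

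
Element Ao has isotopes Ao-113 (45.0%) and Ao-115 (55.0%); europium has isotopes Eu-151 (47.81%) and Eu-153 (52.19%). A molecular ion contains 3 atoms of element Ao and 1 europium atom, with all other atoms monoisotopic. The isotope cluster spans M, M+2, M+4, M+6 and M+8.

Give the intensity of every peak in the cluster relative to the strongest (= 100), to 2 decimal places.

Element Ao pattern (n=3): 0.091125 : 0.334125 : 0.408375 : 0.166375
Europium pattern (n=1): 0.4781 : 0.5219
Convolve the two distributions (both contribute in 2-u steps):
  M: 0.091125×0.4781 = 0.043567
  M+2: 0.091125×0.5219 + 0.334125×0.4781 = 0.207303
  M+4: 0.334125×0.5219 + 0.408375×0.4781 = 0.369624
  M+6: 0.408375×0.5219 + 0.166375×0.4781 = 0.292675
  M+8: 0.166375×0.5219 = 0.086831
Scale to base peak (0.369624) = 100: 11.79 : 56.08 : 100.00 : 79.18 : 23.49

11.79 : 56.08 : 100.00 : 79.18 : 23.49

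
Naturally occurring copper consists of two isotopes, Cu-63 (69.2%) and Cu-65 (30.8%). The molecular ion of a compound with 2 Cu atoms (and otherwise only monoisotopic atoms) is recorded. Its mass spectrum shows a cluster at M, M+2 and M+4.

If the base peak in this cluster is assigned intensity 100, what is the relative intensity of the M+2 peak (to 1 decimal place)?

89.0

Binomial terms of (0.692 + 0.308)^2: M 0.4789, M+2 0.4263, M+4 0.0949 → M is the base peak.
P(M) = C(2,0) × 0.692^2 × 0.308^0 = 1 × 0.478864 × 1.0000 = 0.478864 (base)
P(M+2) = C(2,1) × 0.692^1 × 0.308^1 = 2 × 0.6920 × 0.3080 = 0.426272
Relative intensity = 0.426272 / 0.478864 × 100 = 89.0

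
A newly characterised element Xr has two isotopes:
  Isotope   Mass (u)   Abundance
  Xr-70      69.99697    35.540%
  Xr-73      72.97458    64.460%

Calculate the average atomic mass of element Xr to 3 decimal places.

71.916 u

Ar = Σ fᵢ·mᵢ = 0.35540 × 69.99697 + 0.64460 × 72.97458
= 24.876923 + 47.039414 = 71.916337 u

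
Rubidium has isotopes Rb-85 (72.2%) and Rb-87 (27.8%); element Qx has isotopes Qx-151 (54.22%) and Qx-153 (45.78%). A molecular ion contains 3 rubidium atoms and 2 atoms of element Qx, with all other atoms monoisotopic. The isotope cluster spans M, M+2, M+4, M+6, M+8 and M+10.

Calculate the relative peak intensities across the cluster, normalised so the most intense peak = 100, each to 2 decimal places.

Rubidium pattern (n=3): 0.37636705 : 0.43475086 : 0.16739714 : 0.02148495
Element Qx pattern (n=2): 0.29398084 : 0.49643832 : 0.20958084
Convolve the two distributions (both contribute in 2-u steps):
  M: 0.37636705×0.29398084 = 0.110645
  M+2: 0.37636705×0.49643832 + 0.43475086×0.29398084 = 0.314651
  M+4: 0.37636705×0.20958084 + 0.43475086×0.49643832 + 0.16739714×0.29398084 = 0.343918
  M+6: 0.43475086×0.20958084 + 0.16739714×0.49643832 + 0.02148495×0.29398084 = 0.180534
  M+8: 0.16739714×0.20958084 + 0.02148495×0.49643832 = 0.045749
  M+10: 0.02148495×0.20958084 = 0.004503
Scale to base peak (0.343918) = 100: 32.17 : 91.49 : 100.00 : 52.49 : 13.30 : 1.31

32.17 : 91.49 : 100.00 : 52.49 : 13.30 : 1.31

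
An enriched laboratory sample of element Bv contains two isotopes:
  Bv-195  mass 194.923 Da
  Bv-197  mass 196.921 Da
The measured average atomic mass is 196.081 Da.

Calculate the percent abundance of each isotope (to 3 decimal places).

Let x be the fractional abundance of Bv-195; then Bv-197 has abundance 1 − x.
194.923·x + 196.921·(1 − x) = 196.081
(194.923 − 196.921)·x = 196.081 − 196.921
x = -0.840 / -1.998 = 0.42042 → 42.042% Bv-195, 57.958% Bv-197.

Bv-195: 42.042%, Bv-197: 57.958%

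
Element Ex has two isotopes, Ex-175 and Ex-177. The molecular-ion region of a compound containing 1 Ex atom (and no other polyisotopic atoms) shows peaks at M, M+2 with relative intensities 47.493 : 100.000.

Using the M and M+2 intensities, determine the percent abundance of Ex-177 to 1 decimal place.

67.8%

Write p for the Ex-175 fraction. I(M+2)/I(M) = [C(1,1)·p^0·(1−p)] / p^1 = 1·(1−p)/p = 100.000/47.493 = 2.1056
(1−p)/p = 2.1056/1 = 2.1056  ⇒  p = 1/(1 + 2.1056) = 0.3220
Ex-175: 32.2%, Ex-177: 67.8%.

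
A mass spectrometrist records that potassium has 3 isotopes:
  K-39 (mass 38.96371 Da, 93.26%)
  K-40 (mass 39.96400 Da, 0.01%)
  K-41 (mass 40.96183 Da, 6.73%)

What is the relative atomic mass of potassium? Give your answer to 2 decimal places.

39.10 Da

The abundance-weighted mean is 0.9326 × 38.96371 + 0.0001 × 39.96400 + 0.0673 × 40.96183
= 36.337556 + 0.003996 + 2.756731 = 39.098283 Da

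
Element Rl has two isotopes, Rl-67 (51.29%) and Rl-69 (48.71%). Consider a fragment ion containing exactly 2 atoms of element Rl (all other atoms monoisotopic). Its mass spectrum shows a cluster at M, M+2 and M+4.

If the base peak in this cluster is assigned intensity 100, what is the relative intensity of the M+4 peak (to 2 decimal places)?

Binomial terms of (0.5129 + 0.4871)^2: M 0.2631, M+2 0.4997, M+4 0.2373 → M+2 is the base peak.
P(M+2) = C(2,1) × 0.5129^1 × 0.4871^1 = 2 × 0.5129 × 0.4871 = 0.499667 (base)
P(M+4) = C(2,2) × 0.5129^0 × 0.4871^2 = 1 × 1.0000 × 0.23726641 = 0.237266
Relative intensity = 0.237266 / 0.499667 × 100 = 47.48

47.48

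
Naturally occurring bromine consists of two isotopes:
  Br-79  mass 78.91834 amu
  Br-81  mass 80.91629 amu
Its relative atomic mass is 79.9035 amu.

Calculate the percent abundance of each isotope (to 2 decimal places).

Br-79: 50.69%, Br-81: 49.31%

Let x be the fractional abundance of Br-79; then Br-81 has abundance 1 − x.
78.91834·x + 80.91629·(1 − x) = 79.9035
(78.91834 − 80.91629)·x = 79.9035 − 80.91629
x = -1.01279 / -1.99795 = 0.50691 → 50.69% Br-79, 49.31% Br-81.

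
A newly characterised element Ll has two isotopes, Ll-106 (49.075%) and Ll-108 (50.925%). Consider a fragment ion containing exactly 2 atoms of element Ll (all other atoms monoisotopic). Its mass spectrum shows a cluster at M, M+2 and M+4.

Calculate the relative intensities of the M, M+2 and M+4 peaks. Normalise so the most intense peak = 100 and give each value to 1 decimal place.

Expanding (0.49075 + 0.50925)^2:
P(M) = 0.49075^2 = 0.240836
P(M+2) = 2 × 0.49075^1 × 0.50925^1 = 0.499829
P(M+4) = 0.50925^2 = 0.259336
The M+2 peak is largest (0.499829); scaling to 100 gives 48.2 : 100.0 : 51.9.

48.2 : 100.0 : 51.9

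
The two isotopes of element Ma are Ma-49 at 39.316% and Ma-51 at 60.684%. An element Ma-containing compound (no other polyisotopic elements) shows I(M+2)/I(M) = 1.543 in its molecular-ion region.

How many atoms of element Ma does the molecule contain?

For n independent Ma atoms, I(M+2)/I(M) = n · (abundance Ma-51) / (abundance Ma-49) = n · 0.60684/0.39316.
n = 1.543 × 0.39316/0.60684 = 1.00 ≈ 1

1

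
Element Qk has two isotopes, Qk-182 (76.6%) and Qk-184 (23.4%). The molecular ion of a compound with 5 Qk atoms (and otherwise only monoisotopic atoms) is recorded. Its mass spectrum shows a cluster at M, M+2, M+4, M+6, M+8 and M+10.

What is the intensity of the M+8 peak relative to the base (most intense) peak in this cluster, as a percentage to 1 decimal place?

Term probabilities: M 0.2637, M+2 0.4028, M+4 0.2461, M+6 0.0752, M+8 0.0115, M+10 0.0007. Base peak = M+2.
P(M+2) = C(5,1) × 0.766^4 × 0.234^1 = 5 × 0.3442826 × 0.2340 = 0.402811 (base)
P(M+8) = C(5,4) × 0.766^1 × 0.234^4 = 5 × 0.7660 × 0.00299822 = 0.011483
Relative intensity = 0.011483 / 0.402811 × 100 = 2.9

2.9%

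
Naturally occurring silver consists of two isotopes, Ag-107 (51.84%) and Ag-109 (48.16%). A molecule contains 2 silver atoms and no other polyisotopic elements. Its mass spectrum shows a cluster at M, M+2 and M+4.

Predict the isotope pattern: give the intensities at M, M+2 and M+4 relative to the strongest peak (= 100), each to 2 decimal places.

53.82 : 100.00 : 46.45

Expanding (0.5184 + 0.4816)^2:
P(M) = 0.5184^2 = 0.268739
P(M+2) = 2 × 0.5184^1 × 0.4816^1 = 0.499323
P(M+4) = 0.4816^2 = 0.231939
The M+2 peak is largest (0.499323); scaling to 100 gives 53.82 : 100.00 : 46.45.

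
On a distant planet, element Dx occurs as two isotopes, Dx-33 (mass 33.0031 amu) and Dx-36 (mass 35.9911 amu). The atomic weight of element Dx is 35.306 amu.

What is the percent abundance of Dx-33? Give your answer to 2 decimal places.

With x = fraction of Dx-33 (so Dx-36 is 1 − x):
33.0031·x + 35.9911·(1 − x) = 35.306
(33.0031 − 35.9911)·x = 35.306 − 35.9911
x = -0.6851 / -2.9880 = 0.22928 → 22.93% Dx-33, 77.07% Dx-36.

22.93%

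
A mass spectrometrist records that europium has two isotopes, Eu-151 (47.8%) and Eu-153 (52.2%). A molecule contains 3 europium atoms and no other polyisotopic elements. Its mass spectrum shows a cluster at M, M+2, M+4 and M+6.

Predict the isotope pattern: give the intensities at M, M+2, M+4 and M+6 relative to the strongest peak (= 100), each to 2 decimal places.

27.95 : 91.57 : 100.00 : 36.40

Expanding (0.478 + 0.522)^3:
P(M) = 0.478^3 = 0.109215
P(M+2) = 3 × 0.478^2 × 0.522^1 = 0.357806
P(M+4) = 3 × 0.478^1 × 0.522^2 = 0.390742
P(M+6) = 0.522^3 = 0.142237
The M+4 peak is largest (0.390742); scaling to 100 gives 27.95 : 91.57 : 100.00 : 36.40.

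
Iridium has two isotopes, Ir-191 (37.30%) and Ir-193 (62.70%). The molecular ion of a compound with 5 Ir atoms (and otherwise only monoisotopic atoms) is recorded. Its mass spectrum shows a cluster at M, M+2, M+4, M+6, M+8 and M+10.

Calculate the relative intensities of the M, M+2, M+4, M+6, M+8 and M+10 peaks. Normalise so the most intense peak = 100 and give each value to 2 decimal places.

Each Ir atom is independently Ir-191 (p = 0.3730) or Ir-193 (q = 0.6270); the cluster is the binomial expansion (p + q)^5.
P(M) = 0.3730^5 = 0.007220
P(M+2) = 5 × 0.3730^4 × 0.6270^1 = 0.060684
P(M+4) = 10 × 0.3730^3 × 0.6270^2 = 0.204015
P(M+6) = 10 × 0.3730^2 × 0.6270^3 = 0.342942
P(M+8) = 5 × 0.3730^1 × 0.6270^4 = 0.288237
P(M+10) = 0.6270^5 = 0.096903
The M+6 peak is largest (0.342942); scaling to 100 gives 2.11 : 17.70 : 59.49 : 100.00 : 84.05 : 28.26.

2.11 : 17.70 : 59.49 : 100.00 : 84.05 : 28.26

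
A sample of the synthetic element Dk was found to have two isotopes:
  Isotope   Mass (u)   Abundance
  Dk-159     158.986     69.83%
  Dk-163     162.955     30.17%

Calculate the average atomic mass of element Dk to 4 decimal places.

Ar = Σ fᵢ·mᵢ = 0.6983 × 158.986 + 0.3017 × 162.955
= 111.01992 + 49.16352 = 160.18344 u

160.1834 u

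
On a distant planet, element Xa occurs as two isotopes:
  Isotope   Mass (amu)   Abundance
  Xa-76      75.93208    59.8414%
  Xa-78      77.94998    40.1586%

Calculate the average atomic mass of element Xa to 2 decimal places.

Ar = Σ fᵢ·mᵢ = 0.598414 × 75.93208 + 0.401586 × 77.94998
= 45.438820 + 31.303621 = 76.742441 amu

76.74 amu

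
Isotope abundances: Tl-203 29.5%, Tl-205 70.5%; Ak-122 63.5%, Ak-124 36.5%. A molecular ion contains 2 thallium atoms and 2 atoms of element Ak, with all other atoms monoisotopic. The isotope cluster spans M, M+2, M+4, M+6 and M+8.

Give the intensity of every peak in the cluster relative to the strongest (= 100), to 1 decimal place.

8.7 : 51.4 : 100.0 : 70.6 : 16.4

Thallium pattern (n=2): 0.087025 : 0.41595 : 0.497025
Element Ak pattern (n=2): 0.403225 : 0.46355 : 0.133225
Convolve the two distributions (both contribute in 2-u steps):
  M: 0.087025×0.403225 = 0.035091
  M+2: 0.087025×0.46355 + 0.41595×0.403225 = 0.208062
  M+4: 0.087025×0.133225 + 0.41595×0.46355 + 0.497025×0.403225 = 0.404820
  M+6: 0.41595×0.133225 + 0.497025×0.46355 = 0.285811
  M+8: 0.497025×0.133225 = 0.066216
Scale to base peak (0.404820) = 100: 8.7 : 51.4 : 100.0 : 70.6 : 16.4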